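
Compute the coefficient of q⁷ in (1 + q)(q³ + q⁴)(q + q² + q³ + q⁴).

4

(1 + q) has coefficients 1,1 for degrees 0…1.
(q³ + q⁴) has coefficients 0,0,0,1,1,0,0,0 for degrees 0…7.
Finally multiplying by (q + q² + q³ + q⁴), the product of all factors after the first has coefficients 0,0,0,0,1,2,2,2 for degrees 0…7.
[q⁷] = 1·2 + 1·2 = 4.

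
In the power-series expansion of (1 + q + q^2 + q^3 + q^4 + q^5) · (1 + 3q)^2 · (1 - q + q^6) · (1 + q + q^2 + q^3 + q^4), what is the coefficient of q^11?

(1 + q + q^2 + q^3 + q^4 + q^5) has coefficients 1,1,1,1,1,1 for degrees 0…5.
(1 + 3q)^2 has coefficients 1,6,9,0,0,0,0,0,0,0,0,0 for degrees 0…11.
Multiplying by (1 - q + q^6) gives running coefficients 1,5,3,-9,0,0,1,6,9,0,0,0 for degrees 0…11.
Finally multiplying by (1 + q + q^2 + q^3 + q^4), the product of all factors after the first has coefficients 1,6,9,0,0,-1,-5,-2,16,16,16,15 for degrees 0…11.
[q^11] = 1·15 + 1·16 + 1·16 + 1·16 + 1·(-2) + 1·(-5) = 56.

56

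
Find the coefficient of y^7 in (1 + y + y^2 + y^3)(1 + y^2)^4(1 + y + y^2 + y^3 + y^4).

45

(1 + y + y^2 + y^3) has coefficients 1,1,1,1 for degrees 0…3.
(1 + y^2)^4 has coefficients 1,0,4,0,6,0,4,0 for degrees 0…7.
Finally multiplying by (1 + y + y^2 + y^3 + y^4), the product of all factors after the first has coefficients 1,1,5,5,11,10,14,10 for degrees 0…7.
[y^7] = 1·10 + 1·14 + 1·10 + 1·11 = 45.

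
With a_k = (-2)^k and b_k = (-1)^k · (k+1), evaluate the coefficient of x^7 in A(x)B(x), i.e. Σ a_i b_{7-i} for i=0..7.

-502

Write out a_i and b_{7-i} for i = 0,…,7 and sum the products.
Σ = 1·(-8) − 2·7 + 4·(-6) − 8·5 + 16·(-4) − 32·3 + 64·(-2) − 128·1 = -502.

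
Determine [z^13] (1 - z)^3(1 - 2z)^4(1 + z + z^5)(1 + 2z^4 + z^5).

239

(1 - z)^3 has coefficients 1,-3,3,-1 for degrees 0…3.
(1 - 2z)^4 has coefficients 1,-8,24,-32,16,0,0,0,0,0,0,0,0,0 for degrees 0…13.
Multiplying by (1 + z + z^5) gives running coefficients 1,-7,16,-8,-16,17,-8,24,-32,16,0,0,0,0 for degrees 0…13.
Finally multiplying by (1 + 2z^4 + z^5), the product of all factors after the first has coefficients 1,-7,16,-8,-14,4,17,24,-72,34,1,40,-40,0 for degrees 0…13.
[z^13] = 1·0 − 3·(-40) + 3·40 − 1·1 = 239.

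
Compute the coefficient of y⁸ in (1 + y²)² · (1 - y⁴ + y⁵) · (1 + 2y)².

(1 + y²)² has coefficients 1,0,2,0,1 for degrees 0…4.
(1 - y⁴ + y⁵) has coefficients 1,0,0,0,-1,1,0,0,0 for degrees 0…8.
Finally multiplying by (1 + 2y)², the product of all factors after the first has coefficients 1,4,4,0,-1,-3,0,4,0 for degrees 0…8.
[y⁸] = 1·0 + 2·0 + 1·(-1) = -1.

-1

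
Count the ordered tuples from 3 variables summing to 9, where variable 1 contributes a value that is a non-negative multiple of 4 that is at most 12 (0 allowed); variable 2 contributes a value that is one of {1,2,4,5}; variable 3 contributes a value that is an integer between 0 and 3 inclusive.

The generating function for the choices is (1 + y^4 + y^8 + y^12)·(y + y^2 + y^4 + y^5)·(1 + y + y^2 + y^3); the count is [y^9].
(1 + y^4 + y^8 + y^12) has coefficients 1,0,0,0,1,0,0,0,1,0 for degrees 0…9.
(y + y^2 + y^4 + y^5) has coefficients 0,1,1,0,1,1,0,0,0,0 for degrees 0…9.
Finally multiplying by (1 + y + y^2 + y^3), the product of all factors after the first has coefficients 0,1,2,2,3,3,2,2,1,0 for degrees 0…9.
[y^9] = 1·0 + 1·3 + 1·1 = 4.

4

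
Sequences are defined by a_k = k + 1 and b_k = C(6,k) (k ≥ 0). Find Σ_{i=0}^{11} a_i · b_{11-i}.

576

Write out a_i and b_{11-i} for i = 0,…,11 and sum the products.
Σ = 1·0 + 2·0 + 3·0 + 4·0 + 5·0 + 6·1 + 7·6 + 8·15 + 9·20 + 10·15 + 11·6 + 12·1 = 576.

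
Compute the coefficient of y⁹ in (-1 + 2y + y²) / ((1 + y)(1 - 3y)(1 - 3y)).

The denominator gives the recurrence a_n = 5a_(n−1) − 3a_(n−2) − 9a_(n−3) for n ≥ 3; the numerator fixes a_0 = -1, a_1 = -3, a_2 = -11.
Iterating: -1, -3, -11, -37, -125, -415, -1367, -4465, -14489, -46747, so a_9 = -46747.

-46747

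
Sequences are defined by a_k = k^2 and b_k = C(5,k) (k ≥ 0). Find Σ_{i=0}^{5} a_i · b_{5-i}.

240

Write out a_i and b_{5-i} for i = 0,…,5 and sum the products.
Σ = 0·1 + 1·5 + 4·10 + 9·10 + 16·5 + 25·1 = 240.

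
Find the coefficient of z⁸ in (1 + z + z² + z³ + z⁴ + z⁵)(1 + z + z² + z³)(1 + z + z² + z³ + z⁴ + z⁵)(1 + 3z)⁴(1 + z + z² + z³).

(1 + z + z² + z³ + z⁴ + z⁵) has coefficients 1,1,1,1,1,1 for degrees 0…5.
(1 + z + z² + z³) has coefficients 1,1,1,1,0,0,0,0,0 for degrees 0…8.
Multiplying by (1 + z + z² + z³ + z⁴ + z⁵) gives running coefficients 1,2,3,4,4,4,3,2,1 for degrees 0…8.
Multiplying by (1 + 3z)⁴ gives running coefficients 1,14,81,256,511,754,942,1010,943 for degrees 0…8.
Finally multiplying by (1 + z + z² + z³), the product of all factors after the first has coefficients 1,15,96,352,862,1602,2463,3217,3649 for degrees 0…8.
[z⁸] = 1·3649 + 1·3217 + 1·2463 + 1·1602 + 1·862 + 1·352 = 12145.

12145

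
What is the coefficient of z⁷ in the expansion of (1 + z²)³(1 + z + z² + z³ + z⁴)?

4

(1 + z²)³ has coefficients 1,0,3,0,3,0,1 for degrees 0…6.
(1 + z + z² + z³ + z⁴) has coefficients 1,1,1,1,1,0,0,0 for degrees 0…7.
[z⁷] = 1·0 + 3·0 + 3·1 + 1·1 = 4.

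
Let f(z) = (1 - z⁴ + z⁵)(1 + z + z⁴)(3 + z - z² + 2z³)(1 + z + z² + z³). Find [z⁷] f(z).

(1 - z⁴ + z⁵) has coefficients 1,0,0,0,-1,1 for degrees 0…5.
(1 + z + z⁴) has coefficients 1,1,0,0,1,0,0,0 for degrees 0…7.
Multiplying by (3 + z - z² + 2z³) gives running coefficients 3,4,0,1,5,1,-1,2 for degrees 0…7.
Finally multiplying by (1 + z + z² + z³), the product of all factors after the first has coefficients 3,7,7,8,10,7,6,7 for degrees 0…7.
[z⁷] = 1·7 − 1·8 + 1·7 = 6.

6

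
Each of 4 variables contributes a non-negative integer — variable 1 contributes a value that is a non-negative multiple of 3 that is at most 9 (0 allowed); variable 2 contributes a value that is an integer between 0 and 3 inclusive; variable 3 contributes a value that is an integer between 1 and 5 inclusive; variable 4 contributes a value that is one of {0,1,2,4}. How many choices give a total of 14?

The generating function for the choices is (1 + x^3 + x^6 + x^9)·(1 + x + x^2 + x^3)·(x + x^2 + x^3 + x^4 + x^5)·(1 + x + x^2 + x^4); the count is [x^14].
(1 + x^3 + x^6 + x^9) has coefficients 1,0,0,1,0,0,1,0,0,1 for degrees 0…9.
(1 + x + x^2 + x^3) has coefficients 1,1,1,1,0,0,0,0,0,0,0,0,0,0,0 for degrees 0…14.
Multiplying by (x + x^2 + x^3 + x^4 + x^5) gives running coefficients 0,1,2,3,4,4,3,2,1,0,0,0,0,0,0 for degrees 0…14.
Finally multiplying by (1 + x + x^2 + x^4), the product of all factors after the first has coefficients 0,1,3,6,9,12,13,12,10,7,4,2,1,0,0 for degrees 0…14.
[x^14] = 1·0 + 1·2 + 1·10 + 1·12 = 24.

24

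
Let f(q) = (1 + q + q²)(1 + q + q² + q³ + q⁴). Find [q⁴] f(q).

3

(1 + q + q²) has coefficients 1,1,1 for degrees 0…2.
(1 + q + q² + q³ + q⁴) has coefficients 1,1,1,1,1 for degrees 0…4.
[q⁴] = 1·1 + 1·1 + 1·1 = 3.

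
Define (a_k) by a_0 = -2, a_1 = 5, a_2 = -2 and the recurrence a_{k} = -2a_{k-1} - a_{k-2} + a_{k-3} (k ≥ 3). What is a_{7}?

-30

The ordinary generating function has denominator 1 + 2z + z^2 - z^3.
Iterating the recurrence: a_0,…,a_{7} = -2, 5, -2, -3, 13, -25, 34, -30.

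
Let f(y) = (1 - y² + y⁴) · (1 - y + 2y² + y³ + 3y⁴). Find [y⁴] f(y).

2

(1 - y² + y⁴) has coefficients 1,0,-1,0,1 for degrees 0…4.
(1 - y + 2y² + y³ + 3y⁴) has coefficients 1,-1,2,1,3 for degrees 0…4.
[y⁴] = 1·3 − 1·2 + 1·1 = 2.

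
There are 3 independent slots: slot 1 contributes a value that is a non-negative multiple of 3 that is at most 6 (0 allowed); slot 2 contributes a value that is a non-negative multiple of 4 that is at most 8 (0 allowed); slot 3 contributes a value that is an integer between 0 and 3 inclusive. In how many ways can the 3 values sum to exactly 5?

2

The generating function for the choices is (1 + x³ + x⁶)·(1 + x⁴ + x⁸)·(1 + x + x² + x³); the count is [x⁵].
(1 + x³ + x⁶) has coefficients 1,0,0,1,0,0 for degrees 0…5.
(1 + x⁴ + x⁸) has coefficients 1,0,0,0,1,0 for degrees 0…5.
Finally multiplying by (1 + x + x² + x³), the product of all factors after the first has coefficients 1,1,1,1,1,1 for degrees 0…5.
[x⁵] = 1·1 + 1·1 = 2.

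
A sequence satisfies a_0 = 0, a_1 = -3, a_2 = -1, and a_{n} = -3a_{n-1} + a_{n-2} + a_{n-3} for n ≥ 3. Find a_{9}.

The ordinary generating function has denominator 1 + 3q - q^2 - q^3.
Iterating the recurrence: a_0,…,a_{9} = 0, -3, -1, 0, -4, 11, -37, 118, -380, 1221.

1221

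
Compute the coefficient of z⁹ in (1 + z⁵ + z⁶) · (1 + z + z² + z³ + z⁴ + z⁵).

2

(1 + z⁵ + z⁶) has coefficients 1,0,0,0,0,1,1 for degrees 0…6.
(1 + z + z² + z³ + z⁴ + z⁵) has coefficients 1,1,1,1,1,1,0,0,0,0 for degrees 0…9.
[z⁹] = 1·0 + 1·1 + 1·1 = 2.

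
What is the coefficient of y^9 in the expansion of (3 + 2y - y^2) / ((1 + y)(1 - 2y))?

The denominator gives the recurrence a_n = a_(n−1) + 2a_(n−2) for n ≥ 3; the numerator fixes a_0 = 3, a_1 = 5, a_2 = 10.
Iterating: 3, 5, 10, 20, 40, 80, 160, 320, 640, 1280, so a_9 = 1280.

1280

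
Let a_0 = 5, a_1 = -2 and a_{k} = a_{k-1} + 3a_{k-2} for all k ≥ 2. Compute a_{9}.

The ordinary generating function has denominator 1 - x - 3x^2.
Iterating the recurrence: a_0,…,a_{9} = 5, -2, 13, 7, 46, 67, 205, 406, 1021, 2239.

2239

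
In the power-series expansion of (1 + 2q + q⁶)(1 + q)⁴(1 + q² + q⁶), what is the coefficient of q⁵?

(1 + 2q + q⁶) has coefficients 1,2,0,0,0,0 for degrees 0…5.
(1 + q)⁴ has coefficients 1,4,6,4,1,0 for degrees 0…5.
Finally multiplying by (1 + q² + q⁶), the product of all factors after the first has coefficients 1,4,7,8,7,4 for degrees 0…5.
[q⁵] = 1·4 + 2·7 = 18.

18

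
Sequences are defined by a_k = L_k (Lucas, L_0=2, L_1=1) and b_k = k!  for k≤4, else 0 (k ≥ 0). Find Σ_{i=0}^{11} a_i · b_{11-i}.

The convolution is the t^11 coefficient of A(t)B(t).
Σ = 2·0 + 1·0 + 3·0 + 4·0 + 7·0 + 11·0 + 18·0 + 29·24 + 47·6 + 76·2 + 123·1 + 199·1 = 1452.

1452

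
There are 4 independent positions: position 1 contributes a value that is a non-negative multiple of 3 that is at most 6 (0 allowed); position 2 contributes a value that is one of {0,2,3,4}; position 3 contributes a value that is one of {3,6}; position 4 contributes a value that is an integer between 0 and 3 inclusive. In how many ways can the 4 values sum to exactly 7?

5

The generating function for the choices is (1 + t^3 + t^6)·(1 + t^2 + t^3 + t^4)·(t^3 + t^6)·(1 + t + t^2 + t^3); the count is [t^7].
(1 + t^3 + t^6) has coefficients 1,0,0,1,0,0,1 for degrees 0…6.
(1 + t^2 + t^3 + t^4) has coefficients 1,0,1,1,1,0,0,0 for degrees 0…7.
Multiplying by (t^3 + t^6) gives running coefficients 0,0,0,1,0,1,2,1 for degrees 0…7.
Finally multiplying by (1 + t + t^2 + t^3), the product of all factors after the first has coefficients 0,0,0,1,1,2,4,4 for degrees 0…7.
[t^7] = 1·4 + 1·1 + 1·0 = 5.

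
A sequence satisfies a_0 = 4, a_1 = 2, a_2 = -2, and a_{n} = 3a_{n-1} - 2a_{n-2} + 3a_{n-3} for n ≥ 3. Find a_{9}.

1730

The ordinary generating function has denominator 1 - 3t + 2t^2 - 3t^3.
Iterating the recurrence: a_0,…,a_{9} = 4, 2, -2, 2, 16, 38, 88, 236, 646, 1730.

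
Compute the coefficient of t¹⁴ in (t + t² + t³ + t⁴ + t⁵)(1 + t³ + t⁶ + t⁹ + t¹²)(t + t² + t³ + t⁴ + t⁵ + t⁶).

(t + t² + t³ + t⁴ + t⁵) has coefficients 0,1,1,1,1,1 for degrees 0…5.
(1 + t³ + t⁶ + t⁹ + t¹²) has coefficients 1,0,0,1,0,0,1,0,0,1,0,0,1,0,0 for degrees 0…14.
Finally multiplying by (t + t² + t³ + t⁴ + t⁵ + t⁶), the product of all factors after the first has coefficients 0,1,1,1,2,2,2,2,2,2,2,2,2,2,2 for degrees 0…14.
[t¹⁴] = 1·2 + 1·2 + 1·2 + 1·2 + 1·2 = 10.

10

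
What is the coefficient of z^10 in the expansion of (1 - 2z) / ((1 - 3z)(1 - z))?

29525

The denominator gives the recurrence a_n = 4a_(n−1) − 3a_(n−2) for n ≥ 2; the numerator fixes a_0 = 1, a_1 = 2.
Iterating: 1, 2, 5, 14, 41, 122, 365, 1094, 3281, 9842, 29525, so a_10 = 29525.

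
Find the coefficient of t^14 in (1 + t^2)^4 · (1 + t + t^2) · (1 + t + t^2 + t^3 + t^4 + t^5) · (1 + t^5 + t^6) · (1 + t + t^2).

248

(1 + t^2)^4 has coefficients 1,0,4,0,6,0,4,0,1 for degrees 0…8.
(1 + t + t^2) has coefficients 1,1,1,0,0,0,0,0,0,0,0,0,0,0,0 for degrees 0…14.
Multiplying by (1 + t + t^2 + t^3 + t^4 + t^5) gives running coefficients 1,2,3,3,3,3,2,1,0,0,0,0,0,0,0 for degrees 0…14.
Multiplying by (1 + t^5 + t^6) gives running coefficients 1,2,3,3,3,4,5,6,6,6,6,5,3,1,0 for degrees 0…14.
Finally multiplying by (1 + t + t^2), the product of all factors after the first has coefficients 1,3,6,8,9,10,12,15,17,18,18,17,14,9,4 for degrees 0…14.
[t^14] = 1·4 + 4·14 + 6·18 + 4·17 + 1·12 = 248.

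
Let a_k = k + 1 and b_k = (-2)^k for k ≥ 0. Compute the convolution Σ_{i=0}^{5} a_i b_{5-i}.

The convolution is the t^5 coefficient of A(t)B(t).
Σ = 1·(-32) + 2·16 + 3·(-8) + 4·4 + 5·(-2) + 6·1 = -12.

-12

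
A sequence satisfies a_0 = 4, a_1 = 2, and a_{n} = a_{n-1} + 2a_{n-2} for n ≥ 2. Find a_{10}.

2050

The ordinary generating function has denominator 1 - t - 2t^2.
Iterating the recurrence: a_0,…,a_{10} = 4, 2, 10, 14, 34, 62, 130, 254, 514, 1022, 2050.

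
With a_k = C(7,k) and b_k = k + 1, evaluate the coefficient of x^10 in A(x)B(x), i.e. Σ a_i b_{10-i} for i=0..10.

960

The convolution is the t^10 coefficient of A(t)B(t).
Σ = 1·11 + 7·10 + 21·9 + 35·8 + 35·7 + 21·6 + 7·5 + 1·4 + 0·3 + 0·2 + 0·1 = 960.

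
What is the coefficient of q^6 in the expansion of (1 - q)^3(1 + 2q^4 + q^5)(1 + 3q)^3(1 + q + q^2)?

45

(1 - q)^3 has coefficients 1,-3,3,-1 for degrees 0…3.
(1 + 2q^4 + q^5) has coefficients 1,0,0,0,2,1,0 for degrees 0…6.
Multiplying by (1 + 3q)^3 gives running coefficients 1,9,27,27,2,19,63 for degrees 0…6.
Finally multiplying by (1 + q + q^2), the product of all factors after the first has coefficients 1,10,37,63,56,48,84 for degrees 0…6.
[q^6] = 1·84 − 3·48 + 3·56 − 1·63 = 45.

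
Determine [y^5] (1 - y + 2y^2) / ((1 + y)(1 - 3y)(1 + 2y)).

Partial fractions give a closed form: a_n = (-1)·(-1)^n + (2/5)·3^n + (8/5)·(-2)^n.
At n = 5: a_5 = 47.

47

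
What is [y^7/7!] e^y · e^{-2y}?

-1

The EGF product rule gives c_7 = Σ_{k_1+k_2=7} C(7; k_1,k_2) · ∏ g_i(k_i), where e^y gives (1)^k; e^{-2y} gives (-2)^k.
g_1(k) for k = 0…7: 1, 1, 1, 1, 1, 1, 1, 1.
g_2(k) for k = 0…7: 1, -2, 4, -8, 16, -32, 64, -128.
c_7 = Σ_k C(7,k)·g_1(k)·g_2(7−k) = 1·1·(-128) + 7·1·64 + 21·1·(-32) + 35·1·16 + 35·1·(-8) + 21·1·4 + 7·1·(-2) + 1·1·1 = −128 + 448 − 672 + 560 − 280 + 84 − 14 + 1 = -1.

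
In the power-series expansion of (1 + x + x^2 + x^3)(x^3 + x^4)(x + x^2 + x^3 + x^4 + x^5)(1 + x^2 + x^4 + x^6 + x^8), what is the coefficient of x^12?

20

(1 + x + x^2 + x^3) has coefficients 1,1,1,1 for degrees 0…3.
(x^3 + x^4) has coefficients 0,0,0,1,1,0,0,0,0,0,0,0,0 for degrees 0…12.
Multiplying by (x + x^2 + x^3 + x^4 + x^5) gives running coefficients 0,0,0,0,1,2,2,2,2,1,0,0,0 for degrees 0…12.
Finally multiplying by (1 + x^2 + x^4 + x^6 + x^8), the product of all factors after the first has coefficients 0,0,0,0,1,2,3,4,5,5,5,5,5 for degrees 0…12.
[x^12] = 1·5 + 1·5 + 1·5 + 1·5 = 20.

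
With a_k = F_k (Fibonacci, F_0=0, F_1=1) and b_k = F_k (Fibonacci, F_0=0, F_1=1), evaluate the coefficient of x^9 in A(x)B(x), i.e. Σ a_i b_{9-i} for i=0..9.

This is [x^9] in the product of the two ordinary generating functions.
Σ = 0·34 + 1·21 + 1·13 + 2·8 + 3·5 + 5·3 + 8·2 + 13·1 + 21·1 + 34·0 = 130.

130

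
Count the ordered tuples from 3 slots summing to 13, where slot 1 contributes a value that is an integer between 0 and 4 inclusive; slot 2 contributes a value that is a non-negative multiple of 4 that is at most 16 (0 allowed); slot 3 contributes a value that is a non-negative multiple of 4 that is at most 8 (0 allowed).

The generating function for the choices is (1 + t + t^2 + t^3 + t^4)·(1 + t^4 + t^8 + t^12 + t^16)·(1 + t^4 + t^8); the count is [t^13].
(1 + t + t^2 + t^3 + t^4) has coefficients 1,1,1,1,1 for degrees 0…4.
(1 + t^4 + t^8 + t^12 + t^16) has coefficients 1,0,0,0,1,0,0,0,1,0,0,0,1,0 for degrees 0…13.
Finally multiplying by (1 + t^4 + t^8), the product of all factors after the first has coefficients 1,0,0,0,2,0,0,0,3,0,0,0,3,0 for degrees 0…13.
[t^13] = 1·0 + 1·3 + 1·0 + 1·0 + 1·0 = 3.

3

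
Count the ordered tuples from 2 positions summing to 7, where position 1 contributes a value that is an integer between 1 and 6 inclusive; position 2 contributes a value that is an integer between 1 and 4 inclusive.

The generating function for the choices is (x + x^2 + x^3 + x^4 + x^5 + x^6)·(x + x^2 + x^3 + x^4); the count is [x^7].
(x + x^2 + x^3 + x^4 + x^5 + x^6) has coefficients 0,1,1,1,1,1,1 for degrees 0…6.
(x + x^2 + x^3 + x^4) has coefficients 0,1,1,1,1,0,0,0 for degrees 0…7.
[x^7] = 1·0 + 1·0 + 1·1 + 1·1 + 1·1 + 1·1 = 4.

4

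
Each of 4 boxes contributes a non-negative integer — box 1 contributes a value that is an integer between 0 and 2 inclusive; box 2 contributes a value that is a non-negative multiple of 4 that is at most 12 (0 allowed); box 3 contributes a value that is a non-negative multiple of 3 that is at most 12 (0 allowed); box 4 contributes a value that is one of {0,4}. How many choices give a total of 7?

3

The generating function for the choices is (1 + y + y²)·(1 + y⁴ + y⁸ + y¹²)·(1 + y³ + y⁶ + y⁹ + y¹²)·(1 + y⁴); the count is [y⁷].
(1 + y + y²) has coefficients 1,1,1 for degrees 0…2.
(1 + y⁴ + y⁸ + y¹²) has coefficients 1,0,0,0,1,0,0,0 for degrees 0…7.
Multiplying by (1 + y³ + y⁶ + y⁹ + y¹²) gives running coefficients 1,0,0,1,1,0,1,1 for degrees 0…7.
Finally multiplying by (1 + y⁴), the product of all factors after the first has coefficients 1,0,0,1,2,0,1,2 for degrees 0…7.
[y⁷] = 1·2 + 1·1 + 1·0 = 3.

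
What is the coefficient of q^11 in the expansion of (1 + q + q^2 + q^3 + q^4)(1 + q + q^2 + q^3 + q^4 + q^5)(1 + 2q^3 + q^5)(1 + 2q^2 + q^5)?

(1 + q + q^2 + q^3 + q^4) has coefficients 1,1,1,1,1 for degrees 0…4.
(1 + q + q^2 + q^3 + q^4 + q^5) has coefficients 1,1,1,1,1,1,0,0,0,0,0,0 for degrees 0…11.
Multiplying by (1 + 2q^3 + q^5) gives running coefficients 1,1,1,3,3,4,3,3,3,1,1,0 for degrees 0…11.
Finally multiplying by (1 + 2q^2 + q^5), the product of all factors after the first has coefficients 1,1,3,5,5,11,10,12,12,10,11,5 for degrees 0…11.
[q^11] = 1·5 + 1·11 + 1·10 + 1·12 + 1·12 = 50.

50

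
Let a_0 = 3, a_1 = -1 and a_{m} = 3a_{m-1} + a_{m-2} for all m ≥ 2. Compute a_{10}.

-3927

The ordinary generating function has denominator 1 - 3z - z^2.
Iterating the recurrence: a_0,…,a_{10} = 3, -1, 0, -1, -3, -10, -33, -109, -360, -1189, -3927.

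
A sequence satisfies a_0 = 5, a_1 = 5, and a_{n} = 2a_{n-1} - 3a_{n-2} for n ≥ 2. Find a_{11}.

The ordinary generating function has denominator 1 - 2x + 3x^2.
Iterating the recurrence: a_0,…,a_{11} = 5, 5, -5, -25, -35, 5, 115, 215, 85, -475, -1205, -985.

-985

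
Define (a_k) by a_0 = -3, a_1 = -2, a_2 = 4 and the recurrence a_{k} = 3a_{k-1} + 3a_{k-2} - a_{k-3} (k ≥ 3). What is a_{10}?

The ordinary generating function has denominator 1 - 3x - 3x^2 + x^3.
Iterating the recurrence: a_0,…,a_{10} = -3, -2, 4, 9, 41, 146, 552, 2053, 7669, 28614, 106796.

106796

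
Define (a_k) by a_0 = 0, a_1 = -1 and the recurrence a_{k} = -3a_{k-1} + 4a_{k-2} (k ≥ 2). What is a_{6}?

The ordinary generating function has denominator 1 + 3q - 4q^2.
Iterating the recurrence: a_0,…,a_{6} = 0, -1, 3, -13, 51, -205, 819.

819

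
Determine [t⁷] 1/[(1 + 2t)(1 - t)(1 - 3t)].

Partial fractions give a closed form: a_n = (4/15)·(-2)^n + (-1/6)·1^n + (9/10)·3^n.
At n = 7: a_7 = 1934.

1934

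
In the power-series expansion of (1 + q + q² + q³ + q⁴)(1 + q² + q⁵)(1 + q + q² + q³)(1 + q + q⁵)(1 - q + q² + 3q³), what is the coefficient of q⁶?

(1 + q + q² + q³ + q⁴) has coefficients 1,1,1,1,1 for degrees 0…4.
(1 + q² + q⁵) has coefficients 1,0,1,0,0,1,0 for degrees 0…6.
Multiplying by (1 + q + q² + q³) gives running coefficients 1,1,2,2,1,2,1 for degrees 0…6.
Multiplying by (1 + q + q⁵) gives running coefficients 1,2,3,4,3,4,4 for degrees 0…6.
Finally multiplying by (1 - q + q² + 3q³), the product of all factors after the first has coefficients 1,1,2,6,8,14,15 for degrees 0…6.
[q⁶] = 1·15 + 1·14 + 1·8 + 1·6 + 1·2 = 45.

45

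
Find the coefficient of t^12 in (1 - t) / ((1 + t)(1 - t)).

1

The denominator gives the recurrence a_n = a_(n−2) for n ≥ 2; the numerator fixes a_0 = 1, a_1 = -1.
Iterating: 1, -1, 1, -1, 1, -1, 1, -1, 1, -1, 1, -1, 1, so a_12 = 1.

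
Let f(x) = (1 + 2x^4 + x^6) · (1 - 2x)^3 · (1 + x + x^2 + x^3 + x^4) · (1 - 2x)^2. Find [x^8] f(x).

(1 + 2x^4 + x^6) has coefficients 1,0,0,0,2,0,1 for degrees 0…6.
(1 - 2x)^3 has coefficients 1,-6,12,-8,0,0,0,0,0 for degrees 0…8.
Multiplying by (1 + x + x^2 + x^3 + x^4) gives running coefficients 1,-5,7,-1,-1,-2,4,-8,0 for degrees 0…8.
Finally multiplying by (1 - 2x)^2, the product of all factors after the first has coefficients 1,-9,31,-49,31,-2,8,-32,48 for degrees 0…8.
[x^8] = 1·48 + 2·31 + 1·31 = 141.

141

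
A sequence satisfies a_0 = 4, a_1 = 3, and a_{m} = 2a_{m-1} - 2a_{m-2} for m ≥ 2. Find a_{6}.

8

The ordinary generating function has denominator 1 - 2q + 2q^2.
Iterating the recurrence: a_0,…,a_{6} = 4, 3, -2, -10, -16, -12, 8.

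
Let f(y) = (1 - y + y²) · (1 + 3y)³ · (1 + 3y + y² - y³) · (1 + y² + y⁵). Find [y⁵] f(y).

91

(1 - y + y²) has coefficients 1,-1,1 for degrees 0…2.
(1 + 3y)³ has coefficients 1,9,27,27,0,0 for degrees 0…5.
Multiplying by (1 + 3y + y² - y³) gives running coefficients 1,12,55,116,99,0 for degrees 0…5.
Finally multiplying by (1 + y² + y⁵), the product of all factors after the first has coefficients 1,12,56,128,154,117 for degrees 0…5.
[y⁵] = 1·117 − 1·154 + 1·128 = 91.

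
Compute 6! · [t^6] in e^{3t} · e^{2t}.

The EGF product rule gives c_6 = Σ_{k_1+k_2=6} C(6; k_1,k_2) · ∏ g_i(k_i), where e^{3t} gives (3)^k; e^{2t} gives (2)^k.
g_1(k) for k = 0…6: 1, 3, 9, 27, 81, 243, 729.
g_2(k) for k = 0…6: 1, 2, 4, 8, 16, 32, 64.
c_6 = Σ_k C(6,k)·g_1(k)·g_2(6−k) = 1·1·64 + 6·3·32 + 15·9·16 + 20·27·8 + 15·81·4 + 6·243·2 + 1·729·1 = 64 + 576 + 2160 + 4320 + 4860 + 2916 + 729 = 15625.

15625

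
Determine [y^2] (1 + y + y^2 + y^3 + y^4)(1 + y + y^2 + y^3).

3

(1 + y + y^2 + y^3 + y^4) has coefficients 1,1,1 for degrees 0…2.
(1 + y + y^2 + y^3) has coefficients 1,1,1 for degrees 0…2.
[y^2] = 1·1 + 1·1 + 1·1 = 3.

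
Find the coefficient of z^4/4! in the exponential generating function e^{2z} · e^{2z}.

256

The EGF product rule gives c_4 = Σ_{k_1+k_2=4} C(4; k_1,k_2) · ∏ g_i(k_i), where e^{2z} gives (2)^k; e^{2z} gives (2)^k.
g_1(k) for k = 0…4: 1, 2, 4, 8, 16.
g_2(k) for k = 0…4: 1, 2, 4, 8, 16.
c_4 = Σ_k C(4,k)·g_1(k)·g_2(4−k) = 1·1·16 + 4·2·8 + 6·4·4 + 4·8·2 + 1·16·1 = 16 + 64 + 96 + 64 + 16 = 256.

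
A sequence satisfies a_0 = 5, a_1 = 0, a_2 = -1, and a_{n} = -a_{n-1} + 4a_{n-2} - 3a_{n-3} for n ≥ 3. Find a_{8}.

The ordinary generating function has denominator 1 + x - 4x^2 + 3x^3.
Iterating the recurrence: a_0,…,a_{8} = 5, 0, -1, -14, 10, -63, 145, -427, 1196.

1196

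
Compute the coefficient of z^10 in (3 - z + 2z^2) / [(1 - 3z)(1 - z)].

255877

The denominator gives the recurrence a_n = 4a_(n−1) − 3a_(n−2) for n ≥ 3; the numerator fixes a_0 = 3, a_1 = 11, a_2 = 37.
Iterating: 3, 11, 37, 115, 349, 1051, 3157, 9475, 28429, 85291, 255877, so a_10 = 255877.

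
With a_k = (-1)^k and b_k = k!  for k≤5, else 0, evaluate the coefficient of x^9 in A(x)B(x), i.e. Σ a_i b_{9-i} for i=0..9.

100

Write out a_i and b_{9-i} for i = 0,…,9 and sum the products.
Σ = 1·0 − 1·0 + 1·0 − 1·0 + 1·120 − 1·24 + 1·6 − 1·2 + 1·1 − 1·1 = 100.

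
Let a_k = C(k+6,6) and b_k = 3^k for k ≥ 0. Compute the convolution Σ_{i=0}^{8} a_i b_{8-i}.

The convolution is the x^8 coefficient of A(x)B(x).
Σ = 1·6561 + 7·2187 + 28·729 + 84·243 + 210·81 + 462·27 + 924·9 + 1716·3 + 3003·1 = 108645.

108645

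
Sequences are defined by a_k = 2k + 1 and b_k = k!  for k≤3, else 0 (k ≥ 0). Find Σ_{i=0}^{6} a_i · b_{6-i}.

84

This is [x^6] in the product of the two ordinary generating functions.
Σ = 1·0 + 3·0 + 5·0 + 7·6 + 9·2 + 11·1 + 13·1 = 84.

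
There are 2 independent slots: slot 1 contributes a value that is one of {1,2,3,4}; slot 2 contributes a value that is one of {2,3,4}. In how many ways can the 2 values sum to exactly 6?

3

The generating function for the choices is (z + z^2 + z^3 + z^4)·(z^2 + z^3 + z^4); the count is [z^6].
(z + z^2 + z^3 + z^4) has coefficients 0,1,1,1,1 for degrees 0…4.
(z^2 + z^3 + z^4) has coefficients 0,0,1,1,1,0,0 for degrees 0…6.
[z^6] = 1·0 + 1·1 + 1·1 + 1·1 = 3.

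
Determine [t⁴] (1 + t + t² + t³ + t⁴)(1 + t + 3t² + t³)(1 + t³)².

10

(1 + t + t² + t³ + t⁴) has coefficients 1,1,1,1,1 for degrees 0…4.
(1 + t + 3t² + t³) has coefficients 1,1,3,1,0 for degrees 0…4.
Finally multiplying by (1 + t³)², the product of all factors after the first has coefficients 1,1,3,3,2 for degrees 0…4.
[t⁴] = 1·2 + 1·3 + 1·3 + 1·1 + 1·1 = 10.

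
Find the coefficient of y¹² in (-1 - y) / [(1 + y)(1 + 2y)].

-4096

Partial fractions give a closed form: a_n = (-1)·(-2)^n.
At n = 12: a_12 = -4096.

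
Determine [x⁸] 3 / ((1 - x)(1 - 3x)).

29523

The denominator gives the recurrence a_n = 4a_(n−1) − 3a_(n−2) for n ≥ 2; the numerator fixes a_0 = 3, a_1 = 12.
Iterating: 3, 12, 39, 120, 363, 1092, 3279, 9840, 29523, so a_8 = 29523.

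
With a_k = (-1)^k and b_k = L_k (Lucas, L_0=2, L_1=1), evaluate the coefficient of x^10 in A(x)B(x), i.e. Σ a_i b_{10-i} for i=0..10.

Write out a_i and b_{10-i} for i = 0,…,10 and sum the products.
Σ = 1·123 − 1·76 + 1·47 − 1·29 + 1·18 − 1·11 + 1·7 − 1·4 + 1·3 − 1·1 + 1·2 = 79.

79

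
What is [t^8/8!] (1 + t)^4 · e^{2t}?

95744

The EGF product rule gives c_8 = Σ_{k_1+k_2=8} C(8; k_1,k_2) · ∏ g_i(k_i), where (1+t)^4 gives the falling factorial (4)_k; e^{2t} gives (2)^k.
g_1(k) for k = 0…8: 1, 4, 12, 24, 24, 0, 0, 0, 0.
g_2(k) for k = 0…8: 1, 2, 4, 8, 16, 32, 64, 128, 256.
c_8 = Σ_k C(8,k)·g_1(k)·g_2(8−k) = 1·1·256 + 8·4·128 + 28·12·64 + 56·24·32 + 70·24·16 = 256 + 4096 + 21504 + 43008 + 26880 = 95744.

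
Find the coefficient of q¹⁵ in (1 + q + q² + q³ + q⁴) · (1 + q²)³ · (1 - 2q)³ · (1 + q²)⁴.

(1 + q + q² + q³ + q⁴) has coefficients 1,1,1,1,1 for degrees 0…4.
(1 + q²)³ has coefficients 1,0,3,0,3,0,1,0,0,0,0,0,0,0,0,0 for degrees 0…15.
Multiplying by (1 - 2q)³ gives running coefficients 1,-6,15,-26,39,-42,37,-30,12,-8,0,0,0,0,0,0 for degrees 0…15.
Finally multiplying by (1 + q²)⁴, the product of all factors after the first has coefficients 1,-6,19,-50,105,-182,287,-378,455,-490,441,-406,259,-210,85,-62 for degrees 0…15.
[q¹⁵] = 1·(-62) + 1·85 + 1·(-210) + 1·259 + 1·(-406) = -334.

-334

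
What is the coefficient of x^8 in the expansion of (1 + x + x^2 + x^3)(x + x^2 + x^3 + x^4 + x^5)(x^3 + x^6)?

6

(1 + x + x^2 + x^3) has coefficients 1,1,1,1 for degrees 0…3.
(x + x^2 + x^3 + x^4 + x^5) has coefficients 0,1,1,1,1,1,0,0,0 for degrees 0…8.
Finally multiplying by (x^3 + x^6), the product of all factors after the first has coefficients 0,0,0,0,1,1,1,2,2 for degrees 0…8.
[x^8] = 1·2 + 1·2 + 1·1 + 1·1 = 6.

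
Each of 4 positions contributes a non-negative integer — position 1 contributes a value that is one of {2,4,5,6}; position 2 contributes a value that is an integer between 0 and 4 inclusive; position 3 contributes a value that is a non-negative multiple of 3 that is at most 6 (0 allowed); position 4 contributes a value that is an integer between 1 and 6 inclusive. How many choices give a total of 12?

36

The generating function for the choices is (x^2 + x^4 + x^5 + x^6)·(1 + x + x^2 + x^3 + x^4)·(1 + x^3 + x^6)·(x + x^2 + x^3 + x^4 + x^5 + x^6); the count is [x^12].
(x^2 + x^4 + x^5 + x^6) has coefficients 0,0,1,0,1,1,1 for degrees 0…6.
(1 + x + x^2 + x^3 + x^4) has coefficients 1,1,1,1,1,0,0,0,0,0,0,0,0 for degrees 0…12.
Multiplying by (1 + x^3 + x^6) gives running coefficients 1,1,1,2,2,1,2,2,1,1,1,0,0 for degrees 0…12.
Finally multiplying by (x + x^2 + x^3 + x^4 + x^5 + x^6), the product of all factors after the first has coefficients 0,1,2,3,5,7,8,9,10,10,9,8,7 for degrees 0…12.
[x^12] = 1·9 + 1·10 + 1·9 + 1·8 = 36.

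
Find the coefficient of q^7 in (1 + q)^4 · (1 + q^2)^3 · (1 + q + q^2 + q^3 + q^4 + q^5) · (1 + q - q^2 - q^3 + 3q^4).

(1 + q)^4 has coefficients 1,4,6,4,1 for degrees 0…4.
(1 + q^2)^3 has coefficients 1,0,3,0,3,0,1,0 for degrees 0…7.
Multiplying by (1 + q + q^2 + q^3 + q^4 + q^5) gives running coefficients 1,1,4,4,7,7,7,7 for degrees 0…7.
Finally multiplying by (1 + q - q^2 - q^3 + 3q^4), the product of all factors after the first has coefficients 1,2,4,6,9,9,15,12 for degrees 0…7.
[q^7] = 1·12 + 4·15 + 6·9 + 4·9 + 1·6 = 168.

168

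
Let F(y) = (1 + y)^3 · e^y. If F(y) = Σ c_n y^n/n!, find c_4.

The EGF product rule gives c_4 = Σ_{k_1+k_2=4} C(4; k_1,k_2) · ∏ g_i(k_i), where (1+y)^3 gives the falling factorial (3)_k; e^y gives (1)^k.
g_1(k) for k = 0…4: 1, 3, 6, 6, 0.
g_2(k) for k = 0…4: 1, 1, 1, 1, 1.
c_4 = Σ_k C(4,k)·g_1(k)·g_2(4−k) = 1·1·1 + 4·3·1 + 6·6·1 + 4·6·1 = 1 + 12 + 36 + 24 = 73.

73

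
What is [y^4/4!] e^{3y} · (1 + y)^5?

2541

The EGF product rule gives c_4 = Σ_{k_1+k_2=4} C(4; k_1,k_2) · ∏ g_i(k_i), where e^{3y} gives (3)^k; (1+y)^5 gives the falling factorial (5)_k.
g_1(k) for k = 0…4: 1, 3, 9, 27, 81.
g_2(k) for k = 0…4: 1, 5, 20, 60, 120.
c_4 = Σ_k C(4,k)·g_1(k)·g_2(4−k) = 1·1·120 + 4·3·60 + 6·9·20 + 4·27·5 + 1·81·1 = 120 + 720 + 1080 + 540 + 81 = 2541.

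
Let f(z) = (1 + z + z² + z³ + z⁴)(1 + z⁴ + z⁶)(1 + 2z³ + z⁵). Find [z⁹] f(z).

7

(1 + z + z² + z³ + z⁴) has coefficients 1,1,1,1,1 for degrees 0…4.
(1 + z⁴ + z⁶) has coefficients 1,0,0,0,1,0,1,0,0,0 for degrees 0…9.
Finally multiplying by (1 + 2z³ + z⁵), the product of all factors after the first has coefficients 1,0,0,2,1,1,1,2,0,3 for degrees 0…9.
[z⁹] = 1·3 + 1·0 + 1·2 + 1·1 + 1·1 = 7.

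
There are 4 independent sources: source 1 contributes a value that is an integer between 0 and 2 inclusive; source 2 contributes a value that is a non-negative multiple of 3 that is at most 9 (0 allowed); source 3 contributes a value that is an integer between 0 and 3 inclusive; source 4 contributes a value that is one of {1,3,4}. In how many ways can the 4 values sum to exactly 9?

12

The generating function for the choices is (1 + y + y²)·(1 + y³ + y⁶ + y⁹)·(1 + y + y² + y³)·(y + y³ + y⁴); the count is [y⁹].
(1 + y + y²) has coefficients 1,1,1 for degrees 0…2.
(1 + y³ + y⁶ + y⁹) has coefficients 1,0,0,1,0,0,1,0,0,1 for degrees 0…9.
Multiplying by (1 + y + y² + y³) gives running coefficients 1,1,1,2,1,1,2,1,1,2 for degrees 0…9.
Finally multiplying by (y + y³ + y⁴), the product of all factors after the first has coefficients 0,1,1,2,4,3,4,5,3,4 for degrees 0…9.
[y⁹] = 1·4 + 1·3 + 1·5 = 12.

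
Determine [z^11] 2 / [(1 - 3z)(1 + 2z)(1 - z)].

The denominator gives the recurrence a_n = 2a_(n−1) + 5a_(n−2) − 6a_(n−3) for n ≥ 3; the numerator fixes a_0 = 2, a_1 = 4, a_2 = 18.
Iterating: 2, 4, 18, 44, 154, 420, 1346, 3868, 11946, 35156, 106834, 317772, so a_11 = 317772.

317772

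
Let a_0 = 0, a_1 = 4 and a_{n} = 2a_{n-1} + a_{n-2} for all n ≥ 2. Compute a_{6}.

280

The ordinary generating function has denominator 1 - 2x - x^2.
Iterating the recurrence: a_0,…,a_{6} = 0, 4, 8, 20, 48, 116, 280.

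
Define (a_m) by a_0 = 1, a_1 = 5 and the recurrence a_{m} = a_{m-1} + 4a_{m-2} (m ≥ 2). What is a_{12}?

126881

The ordinary generating function has denominator 1 - t - 4t^2.
Iterating the recurrence: a_0,…,a_{12} = 1, 5, 9, 29, 65, 181, 441, 1165, 2929, 7589, 19305, 49661, 126881.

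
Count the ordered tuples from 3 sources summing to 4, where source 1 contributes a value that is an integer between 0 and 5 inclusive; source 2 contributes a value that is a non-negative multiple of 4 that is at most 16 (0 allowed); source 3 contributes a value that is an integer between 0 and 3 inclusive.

The generating function for the choices is (1 + z + z^2 + z^3 + z^4 + z^5)·(1 + z^4 + z^8 + z^12 + z^16)·(1 + z + z^2 + z^3); the count is [z^4].
(1 + z + z^2 + z^3 + z^4 + z^5) has coefficients 1,1,1,1,1 for degrees 0…4.
(1 + z^4 + z^8 + z^12 + z^16) has coefficients 1,0,0,0,1 for degrees 0…4.
Finally multiplying by (1 + z + z^2 + z^3), the product of all factors after the first has coefficients 1,1,1,1,1 for degrees 0…4.
[z^4] = 1·1 + 1·1 + 1·1 + 1·1 + 1·1 = 5.

5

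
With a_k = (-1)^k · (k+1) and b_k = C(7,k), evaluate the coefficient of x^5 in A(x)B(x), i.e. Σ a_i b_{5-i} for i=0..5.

1

Write out a_i and b_{5-i} for i = 0,…,5 and sum the products.
Σ = 1·21 − 2·35 + 3·35 − 4·21 + 5·7 − 6·1 = 1.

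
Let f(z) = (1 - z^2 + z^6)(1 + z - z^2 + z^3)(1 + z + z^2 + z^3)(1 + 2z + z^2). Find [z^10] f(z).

5

(1 - z^2 + z^6) has coefficients 1,0,-1,0,0,0,1 for degrees 0…6.
(1 + z - z^2 + z^3) has coefficients 1,1,-1,1,0,0,0,0,0,0,0 for degrees 0…10.
Multiplying by (1 + z + z^2 + z^3) gives running coefficients 1,2,1,2,1,0,1,0,0,0,0 for degrees 0…10.
Finally multiplying by (1 + 2z + z^2), the product of all factors after the first has coefficients 1,4,6,6,6,4,2,2,1,0,0 for degrees 0…10.
[z^10] = 1·0 − 1·1 + 1·6 = 5.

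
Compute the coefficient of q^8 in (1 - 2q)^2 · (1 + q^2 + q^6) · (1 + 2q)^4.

60

(1 - 2q)^2 has coefficients 1,-4,4 for degrees 0…2.
(1 + q^2 + q^6) has coefficients 1,0,1,0,0,0,1,0,0 for degrees 0…8.
Finally multiplying by (1 + 2q)^4, the product of all factors after the first has coefficients 1,8,25,40,40,32,17,8,24 for degrees 0…8.
[q^8] = 1·24 − 4·8 + 4·17 = 60.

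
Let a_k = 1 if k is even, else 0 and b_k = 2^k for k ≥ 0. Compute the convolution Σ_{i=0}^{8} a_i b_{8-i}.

This is [x^8] in the product of the two ordinary generating functions.
Σ = 1·256 + 0·128 + 1·64 + 0·32 + 1·16 + 0·8 + 1·4 + 0·2 + 1·1 = 341.

341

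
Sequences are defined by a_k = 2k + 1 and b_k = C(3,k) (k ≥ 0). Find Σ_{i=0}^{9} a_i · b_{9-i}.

128

The convolution is the x^9 coefficient of A(x)B(x).
Σ = 1·0 + 3·0 + 5·0 + 7·0 + 9·0 + 11·0 + 13·1 + 15·3 + 17·3 + 19·1 = 128.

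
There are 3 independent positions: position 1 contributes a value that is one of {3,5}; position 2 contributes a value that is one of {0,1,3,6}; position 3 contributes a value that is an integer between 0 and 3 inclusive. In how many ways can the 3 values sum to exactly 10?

2

The generating function for the choices is (x^3 + x^5)·(1 + x + x^3 + x^6)·(1 + x + x^2 + x^3); the count is [x^10].
(x^3 + x^5) has coefficients 0,0,0,1,0,1 for degrees 0…5.
(1 + x + x^3 + x^6) has coefficients 1,1,0,1,0,0,1,0,0,0,0 for degrees 0…10.
Finally multiplying by (1 + x + x^2 + x^3), the product of all factors after the first has coefficients 1,2,2,3,2,1,2,1,1,1,0 for degrees 0…10.
[x^10] = 1·1 + 1·1 = 2.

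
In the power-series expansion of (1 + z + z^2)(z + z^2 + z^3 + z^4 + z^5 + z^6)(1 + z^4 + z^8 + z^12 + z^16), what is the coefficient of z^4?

3

(1 + z + z^2) has coefficients 1,1,1 for degrees 0…2.
(z + z^2 + z^3 + z^4 + z^5 + z^6) has coefficients 0,1,1,1,1 for degrees 0…4.
Finally multiplying by (1 + z^4 + z^8 + z^12 + z^16), the product of all factors after the first has coefficients 0,1,1,1,1 for degrees 0…4.
[z^4] = 1·1 + 1·1 + 1·1 = 3.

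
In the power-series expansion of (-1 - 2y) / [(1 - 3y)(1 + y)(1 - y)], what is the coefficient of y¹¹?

-332150

The denominator gives the recurrence a_n = 3a_(n−1) + a_(n−2) − 3a_(n−3) for n ≥ 3; the numerator fixes a_0 = -1, a_1 = -5, a_2 = -16.
Iterating: -1, -5, -16, -50, -151, -455, -1366, -4100, -12301, -36905, -110716, -332150, so a_11 = -332150.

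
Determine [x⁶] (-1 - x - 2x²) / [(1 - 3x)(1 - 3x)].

-7371

The denominator gives the recurrence a_n = 6a_(n−1) − 9a_(n−2) for n ≥ 3; the numerator fixes a_0 = -1, a_1 = -7, a_2 = -35.
Iterating: -1, -7, -35, -147, -567, -2079, -7371, so a_6 = -7371.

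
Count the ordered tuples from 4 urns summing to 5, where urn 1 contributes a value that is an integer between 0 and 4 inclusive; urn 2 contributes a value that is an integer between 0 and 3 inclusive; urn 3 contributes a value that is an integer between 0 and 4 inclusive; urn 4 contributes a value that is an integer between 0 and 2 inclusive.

40

The generating function for the choices is (1 + x + x^2 + x^3 + x^4)·(1 + x + x^2 + x^3)·(1 + x + x^2 + x^3 + x^4)·(1 + x + x^2); the count is [x^5].
(1 + x + x^2 + x^3 + x^4) has coefficients 1,1,1,1,1 for degrees 0…4.
(1 + x + x^2 + x^3) has coefficients 1,1,1,1,0,0 for degrees 0…5.
Multiplying by (1 + x + x^2 + x^3 + x^4) gives running coefficients 1,2,3,4,4,3 for degrees 0…5.
Finally multiplying by (1 + x + x^2), the product of all factors after the first has coefficients 1,3,6,9,11,11 for degrees 0…5.
[x^5] = 1·11 + 1·11 + 1·9 + 1·6 + 1·3 = 40.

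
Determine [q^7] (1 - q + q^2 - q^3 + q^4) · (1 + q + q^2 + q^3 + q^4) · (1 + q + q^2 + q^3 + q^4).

(1 - q + q^2 - q^3 + q^4) has coefficients 1,-1,1,-1,1 for degrees 0…4.
(1 + q + q^2 + q^3 + q^4) has coefficients 1,1,1,1,1,0,0,0 for degrees 0…7.
Finally multiplying by (1 + q + q^2 + q^3 + q^4), the product of all factors after the first has coefficients 1,2,3,4,5,4,3,2 for degrees 0…7.
[q^7] = 1·2 − 1·3 + 1·4 − 1·5 + 1·4 = 2.

2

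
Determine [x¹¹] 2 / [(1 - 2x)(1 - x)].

8190

Partial fractions give a closed form: a_n = (4)·2^n + (-2)·1^n.
At n = 11: a_11 = 8190.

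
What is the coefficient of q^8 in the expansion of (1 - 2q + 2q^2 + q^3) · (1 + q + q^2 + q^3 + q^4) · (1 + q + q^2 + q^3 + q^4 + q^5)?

(1 - 2q + 2q^2 + q^3) has coefficients 1,-2,2,1 for degrees 0…3.
(1 + q + q^2 + q^3 + q^4) has coefficients 1,1,1,1,1,0,0,0,0 for degrees 0…8.
Finally multiplying by (1 + q + q^2 + q^3 + q^4 + q^5), the product of all factors after the first has coefficients 1,2,3,4,5,5,4,3,2 for degrees 0…8.
[q^8] = 1·2 − 2·3 + 2·4 + 1·5 = 9.

9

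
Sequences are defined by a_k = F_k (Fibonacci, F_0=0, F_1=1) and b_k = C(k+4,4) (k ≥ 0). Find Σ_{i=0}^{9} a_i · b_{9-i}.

2587

Write out a_i and b_{9-i} for i = 0,…,9 and sum the products.
Σ = 0·715 + 1·495 + 1·330 + 2·210 + 3·126 + 5·70 + 8·35 + 13·15 + 21·5 + 34·1 = 2587.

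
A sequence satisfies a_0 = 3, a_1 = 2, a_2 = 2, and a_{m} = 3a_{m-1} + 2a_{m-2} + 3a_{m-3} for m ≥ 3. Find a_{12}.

The ordinary generating function has denominator 1 - 3x - 2x^2 - 3x^3.
Iterating the recurrence: a_0,…,a_{12} = 3, 2, 2, 19, 67, 245, 926, 3469, 12994, 48698, 182489, 683845, 2562607.

2562607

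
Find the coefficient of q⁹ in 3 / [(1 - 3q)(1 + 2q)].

Partial fractions give a closed form: a_n = (9/5)·3^n + (6/5)·(-2)^n.
At n = 9: a_9 = 34815.

34815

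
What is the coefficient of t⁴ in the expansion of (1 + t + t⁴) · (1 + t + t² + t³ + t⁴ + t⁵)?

(1 + t + t⁴) has coefficients 1,1,0,0,1 for degrees 0…4.
(1 + t + t² + t³ + t⁴ + t⁵) has coefficients 1,1,1,1,1 for degrees 0…4.
[t⁴] = 1·1 + 1·1 + 1·1 = 3.

3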